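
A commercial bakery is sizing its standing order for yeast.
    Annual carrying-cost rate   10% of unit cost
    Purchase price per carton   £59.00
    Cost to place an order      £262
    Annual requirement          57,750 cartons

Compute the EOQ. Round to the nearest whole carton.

2,265 cartons

Holding cost per carton per year: H = 10% × £59 = £5.9000
EOQ = √(2DS/H) = √(2 × 57,750 × 262 / 5.9)
    = √(5,128,983.05) ≈ 2,264.73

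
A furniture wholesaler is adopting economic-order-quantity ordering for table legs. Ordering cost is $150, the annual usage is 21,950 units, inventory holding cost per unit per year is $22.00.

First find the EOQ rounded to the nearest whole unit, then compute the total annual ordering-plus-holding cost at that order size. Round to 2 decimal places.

EOQ = √(2DS/H) = √(2 × 21,950 × 150 / 22)
    = √(299,318.18) ≈ 547.10 → Q = 547 units
Orders/yr = 21,950/547 = 40.128; ordering cost = 40.128 × $150 = $6,019.20
Average inventory = 547/2 = 273.5; holding cost = 273.5 × $22 = $6,017.00
Total = $6,019.20 + $6,017.00 = $12,036.20

$12,036.20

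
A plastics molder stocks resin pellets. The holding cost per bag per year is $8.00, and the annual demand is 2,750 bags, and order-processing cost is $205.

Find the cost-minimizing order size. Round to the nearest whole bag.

EOQ = √(2DS/H) = √(2 × 2,750 × 205 / 8)
    = √(140,937.50) ≈ 375.42

375 bags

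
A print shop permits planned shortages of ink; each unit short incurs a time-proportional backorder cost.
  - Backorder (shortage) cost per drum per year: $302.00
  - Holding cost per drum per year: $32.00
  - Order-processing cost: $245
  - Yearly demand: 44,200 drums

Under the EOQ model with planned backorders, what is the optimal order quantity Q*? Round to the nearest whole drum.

Q* = √(2DS/H) · √((H + b)/b)
   = √(2 × 44,200 × 245 / 32) · √((32 + 302) / 302)
   = 822.686 × 1.0516 ≈ 865.17

865 drums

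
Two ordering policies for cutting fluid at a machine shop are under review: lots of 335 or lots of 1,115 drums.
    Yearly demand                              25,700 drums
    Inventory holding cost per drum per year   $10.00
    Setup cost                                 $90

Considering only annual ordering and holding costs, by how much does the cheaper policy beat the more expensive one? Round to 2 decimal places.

$930.04

Annual cost at Q: ordering D·S/Q plus holding Q·H/2.
TC(335) = (25,700/335)×90 + (335/2)×10 = $8,579.48
TC(1,115) = (25,700/1,115)×90 + (1,115/2)×10 = $7,649.44
Lots of 1,115 are cheaper by $930.04.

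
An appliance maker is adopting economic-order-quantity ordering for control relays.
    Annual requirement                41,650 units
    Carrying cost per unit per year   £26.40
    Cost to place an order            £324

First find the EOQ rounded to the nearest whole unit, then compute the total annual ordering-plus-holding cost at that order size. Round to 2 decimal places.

Q* = √(2·D·S / H) = √(2·41,650·324 / 26.4) = √1,022,318.2 ≈ 1,011.10 → Q = 1,011 units
Orders/yr = 41,650/1,011 = 41.197; ordering cost = 41.197 × £324 = £13,347.77
Average inventory = 1,011/2 = 505.5; holding cost = 505.5 × £26.4 = £13,345.20
Total = £13,347.77 + £13,345.20 = £26,692.97

£26,692.97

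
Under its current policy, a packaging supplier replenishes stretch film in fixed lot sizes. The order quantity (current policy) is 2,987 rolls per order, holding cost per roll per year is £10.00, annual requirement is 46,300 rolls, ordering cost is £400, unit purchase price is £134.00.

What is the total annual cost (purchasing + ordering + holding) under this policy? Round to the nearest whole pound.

Ordering: D/Q × S = 46,300/2,987 × £400 = £6,200.20
Holding:  Q/2 × H = 2,987/2 × £10 = £14,935.00
Purchase cost = D·C = 46,300 × 134 = £6,204,200.00
Total = £6,200.20 + £14,935.00 + £6,204,200.00 = £6,225,335.20

£6,225,335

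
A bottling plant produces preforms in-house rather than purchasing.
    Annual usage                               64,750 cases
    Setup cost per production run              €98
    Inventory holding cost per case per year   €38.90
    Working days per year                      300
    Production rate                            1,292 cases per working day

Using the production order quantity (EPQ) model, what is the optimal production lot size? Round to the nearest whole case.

d = 64,750/300 = 215.8333 cases/day;  effective holding cost H(1 − d/p) = 38.9·(1 − 215.8333/1292) = 32.40161
Q* = √(2DS / H_eff) = √(2·64,750·98 / 32.40161) ≈ 625.84

626 cases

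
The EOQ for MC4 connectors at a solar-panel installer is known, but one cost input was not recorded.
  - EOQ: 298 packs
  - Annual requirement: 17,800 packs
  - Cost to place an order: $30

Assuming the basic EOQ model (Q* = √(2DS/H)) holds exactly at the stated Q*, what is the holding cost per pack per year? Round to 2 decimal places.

$12.03

From Q* = √(2DS/H) ⇒ Q*² = 2DS/H.
H = 2DS / Q² = 2 × 17,800 × 30 / 298² = 12.0265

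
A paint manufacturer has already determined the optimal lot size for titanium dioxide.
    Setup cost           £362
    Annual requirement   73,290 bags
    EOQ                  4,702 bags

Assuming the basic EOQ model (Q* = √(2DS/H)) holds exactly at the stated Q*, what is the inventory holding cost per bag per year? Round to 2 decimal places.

Since Q* = (2DS/H)^½, squaring gives Q*²·H = 2DS.
H = 2DS / Q² = 2 × 73,290 × 362 / 4,702² = 2.4000

£2.40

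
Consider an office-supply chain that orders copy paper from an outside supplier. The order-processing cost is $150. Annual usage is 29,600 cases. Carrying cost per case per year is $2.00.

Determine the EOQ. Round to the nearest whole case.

2,107 cases

Q* = √(2·D·S / H) = √(2·29,600·150 / 2) = √4,440,000.0 ≈ 2,107.13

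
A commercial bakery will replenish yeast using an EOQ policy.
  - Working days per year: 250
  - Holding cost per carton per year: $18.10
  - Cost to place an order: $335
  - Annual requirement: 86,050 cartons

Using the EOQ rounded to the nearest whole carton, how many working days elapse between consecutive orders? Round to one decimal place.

2DS/H = 2·86,050·335/18.1 = 3,185,276.24
EOQ = √3,185,276.24 ≈ 1,784.73 → Q = 1,785 cartons
T = Q/D × 250 days = 1,785/86,050 × 250 = 5.186 days

5.2 days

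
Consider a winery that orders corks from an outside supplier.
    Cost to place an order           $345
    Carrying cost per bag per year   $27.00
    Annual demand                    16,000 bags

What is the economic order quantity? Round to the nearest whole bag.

639 bags

Optimal lot size Q* = (2 × 16,000 × $345 / $27)^½ ≈ 639.44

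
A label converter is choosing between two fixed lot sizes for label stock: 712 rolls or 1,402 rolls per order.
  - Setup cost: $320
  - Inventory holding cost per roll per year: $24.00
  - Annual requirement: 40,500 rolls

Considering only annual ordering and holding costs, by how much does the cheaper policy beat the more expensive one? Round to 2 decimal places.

$678.31

TC(Q) = (D/Q)S + (Q/2)H
TC(712) = (40,500/712)×320 + (712/2)×24 = $26,746.25
TC(1,402) = (40,500/1,402)×320 + (1,402/2)×24 = $26,067.94
Cheaper: Q = 1,402.  Difference = $678.31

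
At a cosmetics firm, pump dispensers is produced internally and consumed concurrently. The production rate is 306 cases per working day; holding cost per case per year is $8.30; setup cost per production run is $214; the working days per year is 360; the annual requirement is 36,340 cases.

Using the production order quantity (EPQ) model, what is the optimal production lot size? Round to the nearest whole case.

Daily demand d = 36,340/360 = 100.944; p = 306; 1 − d/p = 0.67012
EPQ = √(2DS / (H(1 − d/p)))
    = √(2 × 36,340 × 214 / (8.3 × 0.67012)) ≈ 1,672.25

1,672 cases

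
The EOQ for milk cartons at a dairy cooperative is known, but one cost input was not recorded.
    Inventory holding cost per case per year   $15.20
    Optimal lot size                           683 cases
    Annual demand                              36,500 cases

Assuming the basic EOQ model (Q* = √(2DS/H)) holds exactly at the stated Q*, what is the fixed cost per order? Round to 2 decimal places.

$97.13

EOQ relation: Q² = 2DS/H, so rearrange for the unknown.
S = Q²H / (2D) = 683² × 15.2 / (2 × 36,500) = 97.1320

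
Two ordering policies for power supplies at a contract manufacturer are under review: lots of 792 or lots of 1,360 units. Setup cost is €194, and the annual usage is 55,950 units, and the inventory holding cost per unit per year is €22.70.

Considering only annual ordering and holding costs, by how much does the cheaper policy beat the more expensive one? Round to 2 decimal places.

€722.98

For each Q, cost = (D/Q)·S + (Q/2)·H.
TC(792) = (55,950/792)×194 + (792/2)×22.7 = €22,694.12
TC(1,360) = (55,950/1,360)×194 + (1,360/2)×22.7 = €23,417.10
|ΔTC| = |€22,694.12 − €23,417.10| = €722.98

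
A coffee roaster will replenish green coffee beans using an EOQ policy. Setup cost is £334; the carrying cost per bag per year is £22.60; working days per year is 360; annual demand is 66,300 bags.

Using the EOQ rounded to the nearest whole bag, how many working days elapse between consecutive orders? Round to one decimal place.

Q* = √(2·D·S / H) = √(2·66,300·334 / 22.6) = √1,959,663.7 ≈ 1,399.88 → Q = 1,400 bags
Cycle time = (working days × Q)/D = (360 × 1,400) / 66,300 = 7.602 days

7.6 days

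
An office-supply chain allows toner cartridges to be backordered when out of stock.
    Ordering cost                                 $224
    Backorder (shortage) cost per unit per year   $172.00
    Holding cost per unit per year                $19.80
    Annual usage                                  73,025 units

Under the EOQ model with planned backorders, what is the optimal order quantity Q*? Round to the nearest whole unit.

1,357 units

Basic EOQ = √(2·73,025·224/19.8) = 1,285.412
Backorder adjustment √((H+b)/b) = √((19.8+172)/172) = 1.0560
Q* = 1,285.412 × 1.0560 ≈ 1,357.38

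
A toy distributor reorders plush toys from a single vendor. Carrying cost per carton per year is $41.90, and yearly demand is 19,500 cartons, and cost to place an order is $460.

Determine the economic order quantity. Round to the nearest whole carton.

EOQ = √(2DS/H) = √(2 × 19,500 × 460 / 41.9)
    = √(428,162.29) ≈ 654.34

654 cartons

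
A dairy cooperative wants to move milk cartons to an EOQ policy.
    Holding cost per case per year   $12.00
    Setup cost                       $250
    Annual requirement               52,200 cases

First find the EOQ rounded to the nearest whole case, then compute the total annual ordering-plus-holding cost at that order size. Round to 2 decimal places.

$17,697.46

Q* = √(2·D·S / H) = √(2·52,200·250 / 12) = √2,175,000.0 ≈ 1,474.79 → Q = 1,475 cases
Annual ordering cost = (D/Q)·S = (52,200/1,475) × 250 = $8,847.46
Annual holding cost  = (Q/2)·H = (1,475/2) × 12 = $8,850.00
Total = $8,847.46 + $8,850.00 = $17,697.46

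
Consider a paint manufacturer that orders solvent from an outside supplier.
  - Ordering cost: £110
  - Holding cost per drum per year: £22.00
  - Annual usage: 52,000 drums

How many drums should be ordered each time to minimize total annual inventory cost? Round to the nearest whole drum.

721 drums

Q* = √(2·D·S / H) = √(2·52,000·110 / 22) = √520,000.0 ≈ 721.11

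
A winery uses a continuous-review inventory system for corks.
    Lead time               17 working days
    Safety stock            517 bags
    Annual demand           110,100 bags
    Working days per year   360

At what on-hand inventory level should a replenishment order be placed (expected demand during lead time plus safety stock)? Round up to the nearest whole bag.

5,717 bags

Daily demand d = 110,100 / 360 = 305.833 bags/day
Demand during lead time = 305.833 × 17 = 5,199.17
Reorder point = 5,199.17 + 517 = 5,716.17 → round up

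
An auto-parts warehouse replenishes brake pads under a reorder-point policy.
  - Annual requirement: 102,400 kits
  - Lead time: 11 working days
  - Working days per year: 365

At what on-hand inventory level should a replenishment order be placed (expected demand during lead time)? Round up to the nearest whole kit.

Daily demand d = 102,400 / 365 = 280.548 kits/day
Demand during lead time = 280.548 × 11 = 3,086.03
Reorder point = 3,086.03 → round up

3,087 kits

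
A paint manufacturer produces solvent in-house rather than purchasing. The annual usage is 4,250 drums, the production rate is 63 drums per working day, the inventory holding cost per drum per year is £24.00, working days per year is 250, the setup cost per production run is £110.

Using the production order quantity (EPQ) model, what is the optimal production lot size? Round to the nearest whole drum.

231 drums

d = 4,250/250 = 17.0000 drums/day;  effective holding cost H(1 − d/p) = 24·(1 − 17.0000/63) = 17.52381
Q* = √(2DS / H_eff) = √(2·4,250·110 / 17.52381) ≈ 230.99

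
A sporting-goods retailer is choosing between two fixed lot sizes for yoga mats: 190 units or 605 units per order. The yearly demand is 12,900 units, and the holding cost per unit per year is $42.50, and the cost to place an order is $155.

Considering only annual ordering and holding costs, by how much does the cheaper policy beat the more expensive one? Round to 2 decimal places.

TC(Q) = (D/Q)S + (Q/2)H
TC(190) = (12,900/190)×155 + (190/2)×42.5 = $14,561.18
TC(605) = (12,900/605)×155 + (605/2)×42.5 = $16,161.21
Lots of 190 are cheaper by $1,600.02.

$1,600.02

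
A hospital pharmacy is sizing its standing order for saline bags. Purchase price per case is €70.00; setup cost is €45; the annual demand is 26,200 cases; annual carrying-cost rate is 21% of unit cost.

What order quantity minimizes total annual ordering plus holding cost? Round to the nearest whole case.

401 cases

Carrying cost H = €70 × 21% = €14.7000/case/yr
2DS/H = 2·26,200·45/14.7 = 160,408.16
EOQ = √160,408.16 ≈ 400.51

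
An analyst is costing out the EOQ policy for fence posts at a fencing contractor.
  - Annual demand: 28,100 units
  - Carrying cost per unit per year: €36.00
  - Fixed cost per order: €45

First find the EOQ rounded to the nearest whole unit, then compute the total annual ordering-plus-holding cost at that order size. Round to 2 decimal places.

€9,541.70

EOQ = √(2DS/H) = √(2 × 28,100 × 45 / 36)
    = √(70,250.00) ≈ 265.05 → Q = 265 units
Annual ordering cost = (D/Q)·S = (28,100/265) × 45 = €4,771.70
Annual holding cost  = (Q/2)·H = (265/2) × 36 = €4,770.00
Total = €4,771.70 + €4,770.00 = €9,541.70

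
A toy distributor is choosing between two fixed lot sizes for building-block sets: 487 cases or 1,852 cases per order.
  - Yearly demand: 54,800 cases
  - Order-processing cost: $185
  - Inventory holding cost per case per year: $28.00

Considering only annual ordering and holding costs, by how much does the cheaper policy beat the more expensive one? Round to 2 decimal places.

TC(Q) = (D/Q)S + (Q/2)H
TC(487) = (54,800/487)×185 + (487/2)×28 = $27,635.25
TC(1,852) = (54,800/1,852)×185 + (1,852/2)×28 = $31,402.08
Lots of 487 are cheaper by $3,766.83.

$3,766.83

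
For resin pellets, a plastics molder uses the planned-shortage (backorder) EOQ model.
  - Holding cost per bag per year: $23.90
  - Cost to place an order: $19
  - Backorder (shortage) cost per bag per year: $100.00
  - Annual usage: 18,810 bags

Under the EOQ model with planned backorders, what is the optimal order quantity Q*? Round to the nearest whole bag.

192 bags

Q* = √(2DS/H) · √((H + b)/b)
   = √(2 × 18,810 × 19 / 23.9) · √((23.9 + 100) / 100)
   = 172.937 × 1.1131 ≈ 192.50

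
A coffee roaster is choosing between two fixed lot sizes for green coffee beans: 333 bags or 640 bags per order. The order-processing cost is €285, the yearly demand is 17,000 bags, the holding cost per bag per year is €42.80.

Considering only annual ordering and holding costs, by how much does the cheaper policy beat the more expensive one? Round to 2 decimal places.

€409.44

Annual cost at Q: ordering D·S/Q plus holding Q·H/2.
TC(333) = (17,000/333)×285 + (333/2)×42.8 = €21,675.75
TC(640) = (17,000/640)×285 + (640/2)×42.8 = €21,266.31
Lots of 640 are cheaper by €409.44.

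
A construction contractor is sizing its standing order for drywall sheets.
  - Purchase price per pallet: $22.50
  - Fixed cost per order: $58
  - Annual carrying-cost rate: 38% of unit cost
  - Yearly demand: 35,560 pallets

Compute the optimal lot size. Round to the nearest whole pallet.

695 pallets

Carrying cost H = $22.5 × 38% = $8.5500/pallet/yr
Optimal lot size Q* = (2 × 35,560 × $58 / $8.55)^½ ≈ 694.59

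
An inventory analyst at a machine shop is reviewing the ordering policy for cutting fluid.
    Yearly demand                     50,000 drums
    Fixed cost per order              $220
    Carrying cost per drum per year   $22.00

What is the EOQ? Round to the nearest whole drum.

Q* = √(2·D·S / H) = √(2·50,000·220 / 22) = √1,000,000.0 ≈ 1,000.00

1,000 drums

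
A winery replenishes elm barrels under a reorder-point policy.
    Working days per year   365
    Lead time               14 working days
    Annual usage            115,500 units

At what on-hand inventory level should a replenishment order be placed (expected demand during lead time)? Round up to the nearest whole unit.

4,431 units

Daily demand d = 115,500 / 365 = 316.438 units/day
Demand during lead time = 316.438 × 14 = 4,430.14
Reorder point = 4,430.14 → round up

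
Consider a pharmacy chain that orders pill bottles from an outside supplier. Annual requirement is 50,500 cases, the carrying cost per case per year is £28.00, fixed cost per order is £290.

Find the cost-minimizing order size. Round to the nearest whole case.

1,023 cases

Q* = √(2·D·S / H) = √(2·50,500·290 / 28) = √1,046,071.4 ≈ 1,022.78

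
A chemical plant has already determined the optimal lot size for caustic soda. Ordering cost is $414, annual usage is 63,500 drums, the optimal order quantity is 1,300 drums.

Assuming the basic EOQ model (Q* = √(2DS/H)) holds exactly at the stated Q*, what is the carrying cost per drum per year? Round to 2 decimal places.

$31.11

From Q* = √(2DS/H) ⇒ Q*² = 2DS/H.
H = 2DS / Q² = 2 × 63,500 × 414 / 1,300² = 31.1112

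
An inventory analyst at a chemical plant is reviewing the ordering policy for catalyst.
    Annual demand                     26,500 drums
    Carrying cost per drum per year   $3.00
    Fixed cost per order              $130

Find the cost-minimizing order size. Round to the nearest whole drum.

1,515 drums

2DS/H = 2·26,500·130/3 = 2,296,666.67
EOQ = √2,296,666.67 ≈ 1,515.48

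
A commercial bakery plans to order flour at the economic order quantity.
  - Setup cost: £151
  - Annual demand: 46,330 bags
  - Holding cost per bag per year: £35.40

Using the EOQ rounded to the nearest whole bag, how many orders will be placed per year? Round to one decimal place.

Optimal lot size Q* = (2 × 46,330 × £151 / £35.4)^½ ≈ 628.68 → Q = 629
N = D/Q = 46,330/629 ≈ 73.657 orders/yr

73.7 orders per year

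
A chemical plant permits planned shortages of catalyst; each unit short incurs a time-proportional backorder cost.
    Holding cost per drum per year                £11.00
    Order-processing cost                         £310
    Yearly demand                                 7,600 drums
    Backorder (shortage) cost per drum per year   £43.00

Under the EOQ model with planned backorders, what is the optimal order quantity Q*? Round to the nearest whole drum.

733 drums

Q* = √(2DS/H) · √((H + b)/b)
   = √(2 × 7,600 × 310 / 11) · √((11 + 43) / 43)
   = 654.495 × 1.1206 ≈ 733.45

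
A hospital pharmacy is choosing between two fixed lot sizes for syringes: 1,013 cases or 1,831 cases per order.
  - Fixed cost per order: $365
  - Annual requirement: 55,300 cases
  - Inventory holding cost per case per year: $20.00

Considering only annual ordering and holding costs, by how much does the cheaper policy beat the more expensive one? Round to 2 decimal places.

Annual cost at Q: ordering D·S/Q plus holding Q·H/2.
TC(1,013) = (55,300/1,013)×365 + (1,013/2)×20 = $30,055.47
TC(1,831) = (55,300/1,831)×365 + (1,831/2)×20 = $29,333.76
Lots of 1,831 are cheaper by $721.71.

$721.71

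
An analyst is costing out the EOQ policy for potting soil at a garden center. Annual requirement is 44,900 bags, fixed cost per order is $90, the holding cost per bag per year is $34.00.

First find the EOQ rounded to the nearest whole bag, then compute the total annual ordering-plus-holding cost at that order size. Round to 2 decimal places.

Q* = √(2·D·S / H) = √(2·44,900·90 / 34) = √237,705.9 ≈ 487.55 → Q = 488 bags
Ordering: D/Q × S = 44,900/488 × $90 = $8,280.74
Holding:  Q/2 × H = 488/2 × $34 = $8,296.00
Total = $8,280.74 + $8,296.00 = $16,576.74

$16,576.74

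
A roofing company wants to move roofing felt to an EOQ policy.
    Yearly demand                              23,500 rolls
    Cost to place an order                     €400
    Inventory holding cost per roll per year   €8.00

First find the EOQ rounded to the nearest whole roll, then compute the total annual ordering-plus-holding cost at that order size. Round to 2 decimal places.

2DS/H = 2·23,500·400/8 = 2,350,000.00
EOQ = √2,350,000.00 ≈ 1,532.97 → Q = 1,533 rolls
Orders/yr = 23,500/1,533 = 15.329; ordering cost = 15.329 × €400 = €6,131.77
Average inventory = 1,533/2 = 766.5; holding cost = 766.5 × €8 = €6,132.00
Total = €6,131.77 + €6,132.00 = €12,263.77

€12,263.77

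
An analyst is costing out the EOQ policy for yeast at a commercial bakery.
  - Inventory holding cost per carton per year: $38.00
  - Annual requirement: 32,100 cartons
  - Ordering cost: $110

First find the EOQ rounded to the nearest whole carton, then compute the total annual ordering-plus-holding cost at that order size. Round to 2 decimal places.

2DS/H = 2·32,100·110/38 = 185,842.11
EOQ = √185,842.11 ≈ 431.09 → Q = 431 cartons
Orders/yr = 32,100/431 = 74.478; ordering cost = 74.478 × $110 = $8,192.58
Average inventory = 431/2 = 215.5; holding cost = 215.5 × $38 = $8,189.00
Total = $8,192.58 + $8,189.00 = $16,381.58

$16,381.58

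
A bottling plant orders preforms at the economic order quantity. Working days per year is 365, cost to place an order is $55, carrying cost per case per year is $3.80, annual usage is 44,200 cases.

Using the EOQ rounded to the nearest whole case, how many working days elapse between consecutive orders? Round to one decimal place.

Optimal lot size Q* = (2 × 44,200 × $55 / $3.8)^½ ≈ 1,131.14 → Q = 1,131 cases
T = Q/D × 365 days = 1,131/44,200 × 365 = 9.340 days

9.3 days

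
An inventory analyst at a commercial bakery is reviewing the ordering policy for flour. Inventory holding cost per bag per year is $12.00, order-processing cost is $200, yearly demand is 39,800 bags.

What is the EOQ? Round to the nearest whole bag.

1,152 bags

2DS/H = 2·39,800·200/12 = 1,326,666.67
EOQ = √1,326,666.67 ≈ 1,151.81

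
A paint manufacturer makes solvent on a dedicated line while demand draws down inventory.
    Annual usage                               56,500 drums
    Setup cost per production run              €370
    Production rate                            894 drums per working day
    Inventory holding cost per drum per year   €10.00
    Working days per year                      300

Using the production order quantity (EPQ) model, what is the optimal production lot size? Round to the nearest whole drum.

2,301 drums

Daily demand d = 56,500/300 = 188.333; p = 894; 1 − d/p = 0.78934
EPQ = √(2DS / (H(1 − d/p)))
    = √(2 × 56,500 × 370 / (10 × 0.78934)) ≈ 2,301.49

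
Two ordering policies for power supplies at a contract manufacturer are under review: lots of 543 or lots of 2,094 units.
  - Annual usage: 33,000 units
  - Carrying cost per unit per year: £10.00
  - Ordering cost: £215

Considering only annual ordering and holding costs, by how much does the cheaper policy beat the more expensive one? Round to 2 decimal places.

£1,923.05

Annual cost at Q: ordering D·S/Q plus holding Q·H/2.
TC(543) = (33,000/543)×215 + (543/2)×10 = £15,781.30
TC(2,094) = (33,000/2,094)×215 + (2,094/2)×10 = £13,858.25
Lots of 2,094 are cheaper by £1,923.05.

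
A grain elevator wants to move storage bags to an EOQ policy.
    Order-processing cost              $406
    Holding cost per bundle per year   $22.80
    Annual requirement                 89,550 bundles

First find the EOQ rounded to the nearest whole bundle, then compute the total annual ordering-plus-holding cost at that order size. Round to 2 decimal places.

$40,717.23

Optimal lot size Q* = (2 × 89,550 × $406 / $22.8)^½ ≈ 1,785.84 → Q = 1,786 bundles
Annual ordering cost = (D/Q)·S = (89,550/1,786) × 406 = $20,356.83
Annual holding cost  = (Q/2)·H = (1,786/2) × 22.8 = $20,360.40
Total = $20,356.83 + $20,360.40 = $40,717.23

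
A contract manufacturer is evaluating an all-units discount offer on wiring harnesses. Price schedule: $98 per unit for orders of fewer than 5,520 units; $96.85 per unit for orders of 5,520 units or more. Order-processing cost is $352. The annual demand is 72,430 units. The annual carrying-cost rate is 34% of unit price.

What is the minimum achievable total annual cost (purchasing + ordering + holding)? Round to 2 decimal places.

$7,110,348.26

H₁ = 34%×$98 = $33.3200;  H₂ = 34%×$96.85 = $32.9290
EOQ₁ = √(2×72,430×352/33.3200) = 1,237.07  (< 5,520, feasible at tier 1)
EOQ₂ = √(2×72,430×352/32.9290) = 1,244.39  (< 5,520 → use Q = 5,520 at tier-2 price)
TC(tier 1 (EOQ₁), Q≈1,237.1) = $7,139,359.06
TC(tier 2, Q≈5,520.0) = $7,110,348.26
Minimum at tier 2: $7,110,348.26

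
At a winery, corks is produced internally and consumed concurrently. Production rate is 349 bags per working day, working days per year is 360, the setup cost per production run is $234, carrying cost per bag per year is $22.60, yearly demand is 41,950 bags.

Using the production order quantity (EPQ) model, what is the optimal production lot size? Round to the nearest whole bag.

1,142 bags

d = 41,950/360 = 116.5278 bags/day;  effective holding cost H(1 − d/p) = 22.6·(1 − 116.5278/349) = 15.05408
Q* = √(2DS / H_eff) = √(2·41,950·234 / 15.05408) ≈ 1,141.99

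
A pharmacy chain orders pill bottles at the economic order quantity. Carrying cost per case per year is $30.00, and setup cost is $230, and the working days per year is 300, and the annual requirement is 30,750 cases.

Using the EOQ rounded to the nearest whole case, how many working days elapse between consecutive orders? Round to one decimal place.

2DS/H = 2·30,750·230/30 = 471,500.00
EOQ = √471,500.00 ≈ 686.66 → Q = 687 cases
T = Q/D × 300 days = 687/30,750 × 300 = 6.702 days

6.7 days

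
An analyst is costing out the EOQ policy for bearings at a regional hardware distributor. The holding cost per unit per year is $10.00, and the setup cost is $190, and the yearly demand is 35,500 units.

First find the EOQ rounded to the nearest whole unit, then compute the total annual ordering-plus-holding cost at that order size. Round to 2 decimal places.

2DS/H = 2·35,500·190/10 = 1,349,000.00
EOQ = √1,349,000.00 ≈ 1,161.46 → Q = 1,161 units
Orders/yr = 35,500/1,161 = 30.577; ordering cost = 30.577 × $190 = $5,809.65
Average inventory = 1,161/2 = 580.5; holding cost = 580.5 × $10 = $5,805.00
Total = $5,809.65 + $5,805.00 = $11,614.65

$11,614.65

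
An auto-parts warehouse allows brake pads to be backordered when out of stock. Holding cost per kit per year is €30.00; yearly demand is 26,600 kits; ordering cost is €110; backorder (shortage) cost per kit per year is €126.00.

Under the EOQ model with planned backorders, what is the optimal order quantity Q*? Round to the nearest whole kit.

Q* = √(2DS/H) · √((H + b)/b)
   = √(2 × 26,600 × 110 / 30) · √((30 + 126) / 126)
   = 441.664 × 1.1127 ≈ 491.44

491 kits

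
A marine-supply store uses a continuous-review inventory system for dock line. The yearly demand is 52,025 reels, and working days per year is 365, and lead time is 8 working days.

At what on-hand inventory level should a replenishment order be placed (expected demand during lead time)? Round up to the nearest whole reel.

1,141 reels

Daily demand d = 52,025 / 365 = 142.534 reels/day
Demand during lead time = 142.534 × 8 = 1,140.27
Reorder point = 1,140.27 → round up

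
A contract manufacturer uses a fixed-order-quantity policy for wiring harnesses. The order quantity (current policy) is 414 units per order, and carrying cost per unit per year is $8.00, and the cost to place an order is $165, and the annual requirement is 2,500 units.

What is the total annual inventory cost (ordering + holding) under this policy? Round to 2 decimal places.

$2,652.38

Annual ordering cost = (D/Q)·S = (2,500/414) × 165 = $996.38
Annual holding cost  = (Q/2)·H = (414/2) × 8 = $1,656.00
Total = $996.38 + $1,656.00 = $2,652.38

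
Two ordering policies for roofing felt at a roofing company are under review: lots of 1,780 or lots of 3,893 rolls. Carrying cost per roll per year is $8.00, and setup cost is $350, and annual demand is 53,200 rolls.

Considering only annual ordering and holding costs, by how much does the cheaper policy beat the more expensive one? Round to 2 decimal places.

$2,774.27

TC(Q) = (D/Q)S + (Q/2)H
TC(1,780) = (53,200/1,780)×350 + (1,780/2)×8 = $17,580.67
TC(3,893) = (53,200/3,893)×350 + (3,893/2)×8 = $20,354.94
|ΔTC| = |$17,580.67 − $20,354.94| = $2,774.27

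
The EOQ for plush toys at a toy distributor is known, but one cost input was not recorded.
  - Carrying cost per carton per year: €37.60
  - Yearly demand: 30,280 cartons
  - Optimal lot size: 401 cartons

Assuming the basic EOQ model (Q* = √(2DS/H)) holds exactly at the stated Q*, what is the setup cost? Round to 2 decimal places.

€99.84

EOQ relation: Q² = 2DS/H, so rearrange for the unknown.
S = Q²H / (2D) = 401² × 37.6 / (2 × 30,280) = 99.8368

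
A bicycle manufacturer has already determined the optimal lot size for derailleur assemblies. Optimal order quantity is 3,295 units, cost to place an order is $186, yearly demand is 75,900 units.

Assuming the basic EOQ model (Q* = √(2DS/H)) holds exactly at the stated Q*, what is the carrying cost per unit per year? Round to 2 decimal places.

$2.60

From Q* = √(2DS/H) ⇒ Q*² = 2DS/H.
H = 2DS / Q² = 2 × 75,900 × 186 / 3,295² = 2.6006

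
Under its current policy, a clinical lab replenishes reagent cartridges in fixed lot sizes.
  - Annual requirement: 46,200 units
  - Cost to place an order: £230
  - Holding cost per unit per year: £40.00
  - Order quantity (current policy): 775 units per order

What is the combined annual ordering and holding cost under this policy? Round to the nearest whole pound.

Annual ordering cost = (D/Q)·S = (46,200/775) × 230 = £13,710.97
Annual holding cost  = (Q/2)·H = (775/2) × 40 = £15,500.00
Total = £13,710.97 + £15,500.00 = £29,210.97

£29,211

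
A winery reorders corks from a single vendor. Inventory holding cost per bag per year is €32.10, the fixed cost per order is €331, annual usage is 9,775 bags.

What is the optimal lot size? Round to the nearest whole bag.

2DS/H = 2·9,775·331/32.1 = 201,590.34
EOQ = √201,590.34 ≈ 448.99

449 bags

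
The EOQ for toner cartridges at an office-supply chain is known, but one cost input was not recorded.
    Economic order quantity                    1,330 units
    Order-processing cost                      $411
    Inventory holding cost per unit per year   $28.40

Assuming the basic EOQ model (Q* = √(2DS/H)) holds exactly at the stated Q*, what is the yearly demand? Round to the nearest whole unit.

EOQ relation: Q² = 2DS/H, so rearrange for the unknown.
D = Q²H / (2S) = 1,330² × 28.4 / (2 × 411) = 61,115.28

61,115 units per year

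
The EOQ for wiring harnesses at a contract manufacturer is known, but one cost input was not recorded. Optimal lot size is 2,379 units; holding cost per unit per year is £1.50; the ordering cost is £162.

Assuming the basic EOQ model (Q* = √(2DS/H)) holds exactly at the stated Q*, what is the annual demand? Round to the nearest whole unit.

From Q* = √(2DS/H) ⇒ Q*² = 2DS/H.
D = Q²H / (2S) = 2,379² × 1.5 / (2 × 162) = 26,202.04

26,202 units per year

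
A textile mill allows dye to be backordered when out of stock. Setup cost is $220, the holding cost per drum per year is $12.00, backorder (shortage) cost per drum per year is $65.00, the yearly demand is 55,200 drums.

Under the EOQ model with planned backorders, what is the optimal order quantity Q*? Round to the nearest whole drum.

Basic EOQ = √(2·55,200·220/12) = 1,422.674
Backorder adjustment √((H+b)/b) = √((12+65)/65) = 1.0884
Q* = 1,422.674 × 1.0884 ≈ 1,548.44

1,548 drums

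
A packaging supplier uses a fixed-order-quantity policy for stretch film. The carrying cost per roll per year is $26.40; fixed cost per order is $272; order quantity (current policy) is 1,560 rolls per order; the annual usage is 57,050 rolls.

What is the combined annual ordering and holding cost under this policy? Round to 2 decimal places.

$30,539.18

Orders/yr = 57,050/1,560 = 36.571; ordering cost = 36.571 × $272 = $9,947.18
Average inventory = 1,560/2 = 780; holding cost = 780 × $26.4 = $20,592.00
Total = $9,947.18 + $20,592.00 = $30,539.18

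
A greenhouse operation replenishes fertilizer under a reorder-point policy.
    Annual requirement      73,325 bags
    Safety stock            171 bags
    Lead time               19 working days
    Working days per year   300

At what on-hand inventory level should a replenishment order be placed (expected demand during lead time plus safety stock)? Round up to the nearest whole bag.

Daily demand d = 73,325 / 300 = 244.417 bags/day
Demand during lead time = 244.417 × 19 = 4,643.92
Reorder point = 4,643.92 + 171 = 4,814.92 → round up

4,815 bags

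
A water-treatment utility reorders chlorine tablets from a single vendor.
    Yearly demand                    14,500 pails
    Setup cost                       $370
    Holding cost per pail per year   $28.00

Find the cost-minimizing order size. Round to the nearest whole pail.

2DS/H = 2·14,500·370/28 = 383,214.29
EOQ = √383,214.29 ≈ 619.04

619 pails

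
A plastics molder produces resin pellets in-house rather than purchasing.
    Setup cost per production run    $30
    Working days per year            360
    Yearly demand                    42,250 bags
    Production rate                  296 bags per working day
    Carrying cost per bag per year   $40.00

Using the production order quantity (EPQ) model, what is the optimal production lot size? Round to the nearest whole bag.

d = 42,250/360 = 117.3611 bags/day;  effective holding cost H(1 − d/p) = 40·(1 − 117.3611/296) = 24.14039
Q* = √(2DS / H_eff) = √(2·42,250·30 / 24.14039) ≈ 324.05

324 bags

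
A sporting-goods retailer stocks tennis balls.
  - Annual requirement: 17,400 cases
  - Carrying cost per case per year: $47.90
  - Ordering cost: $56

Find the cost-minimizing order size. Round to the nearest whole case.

Optimal lot size Q* = (2 × 17,400 × $56 / $47.9)^½ ≈ 201.70

202 cases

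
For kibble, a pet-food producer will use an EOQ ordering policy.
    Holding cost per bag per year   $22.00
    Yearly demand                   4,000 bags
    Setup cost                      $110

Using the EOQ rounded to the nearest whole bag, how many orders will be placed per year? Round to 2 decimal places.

20.00 orders per year

Q* = √(2·D·S / H) = √(2·4,000·110 / 22) = √40,000.0 ≈ 200.00 → Q = 200
Orders per year = D/Q = 4,000 / 200 = 20.000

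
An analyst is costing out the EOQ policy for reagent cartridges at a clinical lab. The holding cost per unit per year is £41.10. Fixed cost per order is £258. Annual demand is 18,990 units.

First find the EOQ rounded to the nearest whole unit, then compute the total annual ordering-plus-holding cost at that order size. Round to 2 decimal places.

£20,068.20

EOQ = √(2DS/H) = √(2 × 18,990 × 258 / 41.1)
    = √(238,414.60) ≈ 488.28 → Q = 488 units
Orders/yr = 18,990/488 = 38.914; ordering cost = 38.914 × £258 = £10,039.80
Average inventory = 488/2 = 244; holding cost = 244 × £41.1 = £10,028.40
Total = £10,039.80 + £10,028.40 = £20,068.20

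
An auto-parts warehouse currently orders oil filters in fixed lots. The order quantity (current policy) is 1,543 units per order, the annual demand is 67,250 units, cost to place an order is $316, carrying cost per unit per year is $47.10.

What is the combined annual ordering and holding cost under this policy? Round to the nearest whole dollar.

Annual ordering cost = (D/Q)·S = (67,250/1,543) × 316 = $13,772.52
Annual holding cost  = (Q/2)·H = (1,543/2) × 47.1 = $36,337.65
Total = $13,772.52 + $36,337.65 = $50,110.17

$50,110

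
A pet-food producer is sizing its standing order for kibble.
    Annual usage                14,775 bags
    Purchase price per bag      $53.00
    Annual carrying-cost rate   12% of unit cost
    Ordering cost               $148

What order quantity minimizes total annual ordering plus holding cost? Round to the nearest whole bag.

Holding cost per bag per year: H = 12% × $53 = $6.3600
Optimal lot size Q* = (2 × 14,775 × $148 / $6.36)^½ ≈ 829.24

829 bags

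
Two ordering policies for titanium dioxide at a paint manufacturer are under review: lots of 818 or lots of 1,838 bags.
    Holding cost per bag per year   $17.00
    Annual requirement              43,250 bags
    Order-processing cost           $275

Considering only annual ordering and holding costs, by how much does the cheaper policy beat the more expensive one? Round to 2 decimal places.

Annual cost at Q: ordering D·S/Q plus holding Q·H/2.
TC(818) = (43,250/818)×275 + (818/2)×17 = $21,493.04
TC(1,838) = (43,250/1,838)×275 + (1,838/2)×17 = $22,094.03
Lots of 818 are cheaper by $600.99.

$600.99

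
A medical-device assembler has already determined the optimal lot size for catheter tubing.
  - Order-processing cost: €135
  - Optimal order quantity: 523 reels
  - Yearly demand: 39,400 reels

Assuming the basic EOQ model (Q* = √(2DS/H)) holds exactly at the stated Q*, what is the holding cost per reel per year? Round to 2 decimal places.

From Q* = √(2DS/H) ⇒ Q*² = 2DS/H.
H = 2DS / Q² = 2 × 39,400 × 135 / 523² = 38.8917

€38.89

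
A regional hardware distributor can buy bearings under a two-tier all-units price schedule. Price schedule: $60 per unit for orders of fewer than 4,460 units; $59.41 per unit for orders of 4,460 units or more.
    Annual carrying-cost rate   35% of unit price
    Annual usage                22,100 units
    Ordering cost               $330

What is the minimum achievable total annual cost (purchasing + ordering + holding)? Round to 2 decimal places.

H₁ = 35%×$60 = $21.0000;  H₂ = 35%×$59.41 = $20.7935
EOQ₁ = √(2×22,100×330/21.0000) = 833.41  (< 4,460, feasible at tier 1)
EOQ₂ = √(2×22,100×330/20.7935) = 837.54  (< 4,460 → use Q = 4,460 at tier-2 price)
TC(tier 1 (EOQ₁), Q≈833.4) = $1,343,501.60
TC(tier 2, Q≈4,460.0) = $1,360,965.71
Minimum at tier 1 (EOQ₁): $1,343,501.60

$1,343,501.60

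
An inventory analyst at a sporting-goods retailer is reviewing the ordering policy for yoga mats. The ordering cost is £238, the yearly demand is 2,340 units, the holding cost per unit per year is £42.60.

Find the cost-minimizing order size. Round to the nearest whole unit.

2DS/H = 2·2,340·238/42.6 = 26,146.48
EOQ = √26,146.48 ≈ 161.70

162 units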